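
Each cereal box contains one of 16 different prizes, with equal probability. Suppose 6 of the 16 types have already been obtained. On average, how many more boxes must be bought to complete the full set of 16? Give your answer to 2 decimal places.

Starting from 6 distinct types, each trial gives a new one with probability (16−i)/16 when i types are held, so the wait for the next new type is 16/(16−i).
E = 16/10 + 16/9 + 16/8 + 16/7 + 16/6 + 16/5 + 16/4 + 16/3 + 16/2 + 16/1 = 14762/315 ≈ 46.86.

46.86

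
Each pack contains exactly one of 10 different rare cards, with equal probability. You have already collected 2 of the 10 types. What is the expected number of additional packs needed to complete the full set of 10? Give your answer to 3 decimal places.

27.179

Starting from 2 distinct types, each trial gives a new one with probability (10−i)/10 when i types are held, so the wait for the next new type is 10/(10−i).
E = 10/8 + 10/7 + 10/6 + 10/5 + 10/4 + 10/3 + 10/2 + 10/1 = 761/28 ≈ 27.179.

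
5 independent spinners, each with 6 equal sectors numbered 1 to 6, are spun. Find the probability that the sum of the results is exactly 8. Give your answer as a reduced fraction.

35/7776

There are 6^5 = 7776 equally likely outcomes.
The number of ordered 5-tuples from {1,…,6} summing to 8 is 35.
P(sum = 8) = 35/7776.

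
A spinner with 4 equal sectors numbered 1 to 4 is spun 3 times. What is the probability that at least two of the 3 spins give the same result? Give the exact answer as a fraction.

P(all 3 different) = 4/4 · 3/4 · ··· · 2/4 = 3/8.
P(at least two equal) = 1 − 3/8 = 5/8.

5/8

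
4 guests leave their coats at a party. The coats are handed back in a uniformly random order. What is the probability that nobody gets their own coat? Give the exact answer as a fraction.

This is the derangement probability: permutations of 4 with no fixed point.
D(4) = 4! · (1 − 1/1! + 1/2! − ··· + (−1)^4/4!) = 9.
P = 9/24 = 3/8.

3/8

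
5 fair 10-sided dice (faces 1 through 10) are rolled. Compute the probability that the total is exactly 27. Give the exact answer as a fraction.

There are 10^5 = 100000 equally likely outcomes.
The number of ordered 5-tuples from {1,…,10} summing to 27 is 6000.
P(sum = 27) = 6000/100000 = 3/50.

3/50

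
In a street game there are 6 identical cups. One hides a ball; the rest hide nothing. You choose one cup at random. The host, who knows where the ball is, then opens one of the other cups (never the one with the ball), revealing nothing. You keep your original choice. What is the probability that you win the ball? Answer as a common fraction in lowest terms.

The host can always open an empty cup regardless of your choice, so this gives no information about your original cup.
P(win by staying) = 1/6.

1/6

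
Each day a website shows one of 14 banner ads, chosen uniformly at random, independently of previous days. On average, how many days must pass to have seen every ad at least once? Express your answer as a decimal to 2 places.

After i distinct types are collected, each trial gives a new one with probability (14−i)/14, so the expected wait for the next new type is 14/(14−i).
E = 14/14 + 14/13 + 14/12 + 14/11 + 14/10 + 14/9 + 14/8 + 14/7 + 14/6 + 14/5 + 14/4 + 14/3 + 14/2 + 14/1 = 1171733/25740 ≈ 45.52.

45.52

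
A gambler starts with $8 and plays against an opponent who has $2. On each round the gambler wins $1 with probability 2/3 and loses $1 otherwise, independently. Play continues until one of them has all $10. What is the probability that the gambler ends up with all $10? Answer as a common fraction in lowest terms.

340/341

Let r = q/p = (1/3)/(2/3) = 1/2. The recurrence P(i) = p·P(i+1) + q·P(i−1) with P(0)=0, P(10)=1 gives P(i) = (1 − r^i)/(1 − r^10).
P(8) = (1 − (1/2)^8) / (1 − (1/2)^10) = 340/341.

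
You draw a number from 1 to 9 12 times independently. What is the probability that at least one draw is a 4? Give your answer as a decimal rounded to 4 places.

0.7567

P(no draw is a 4) = (8/9)^12 ≈ 0.2433.
P(at least one) = 1 − 0.2433 = 0.7567.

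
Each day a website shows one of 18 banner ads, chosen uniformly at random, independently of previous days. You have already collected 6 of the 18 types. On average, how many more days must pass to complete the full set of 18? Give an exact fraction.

86021/1540

Starting from 6 distinct types, each trial gives a new one with probability (18−i)/18 when i types are held, so the wait for the next new type is 18/(18−i).
E = 18/12 + 18/11 + 18/10 + 18/9 + 18/8 + 18/7 + 18/6 + 18/5 + 18/4 + 18/3 + 18/2 + 18/1 = 86021/1540.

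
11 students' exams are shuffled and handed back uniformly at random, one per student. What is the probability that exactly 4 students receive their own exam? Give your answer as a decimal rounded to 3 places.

0.015

Choose which 4 of the 11 are fixed: C(11,4) = 330 ways.
The remaining 7 must have no fixed point: D(7) = 1854.
P = 330·1854/39916800 = 103/6720 ≈ 0.015.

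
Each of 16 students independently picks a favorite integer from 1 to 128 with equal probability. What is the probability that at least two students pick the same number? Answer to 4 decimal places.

0.6239

It's easier to compute the probability that all 16 are distinct.
P(all distinct) = 128/128 · 127/128 · ··· · 113/128 ≈ 0.3761.
So the probability of at least one match is 1 − 0.3761 = 0.6239.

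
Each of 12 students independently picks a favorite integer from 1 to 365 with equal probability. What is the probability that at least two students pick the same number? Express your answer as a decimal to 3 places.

0.167

It's easier to compute the probability that all 12 are distinct.
P(all distinct) = 365/365 · 364/365 · ··· · 354/365 ≈ 0.833.
So the probability of at least one match is 1 − 0.833 = 0.167.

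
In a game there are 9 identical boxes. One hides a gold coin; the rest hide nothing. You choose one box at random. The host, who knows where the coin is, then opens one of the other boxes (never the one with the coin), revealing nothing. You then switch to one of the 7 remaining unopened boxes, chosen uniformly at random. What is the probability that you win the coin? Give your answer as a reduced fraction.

Your original box holds the coin with probability 1/9, so the other 8 collectively hold it with probability 8/9.
The host can always find an empty box to open, so this doesn't change that 8/9; it is now spread over the 7 remaining unopened boxes.
P(win by switching) = (8/9) · (1/7) = 8/63.

8/63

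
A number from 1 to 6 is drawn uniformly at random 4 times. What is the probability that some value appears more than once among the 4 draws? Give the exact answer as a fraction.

P(all 4 different) = 6/6 · 5/6 · ··· · 3/6 = 5/18.
P(at least two equal) = 1 − 5/18 = 13/18.

13/18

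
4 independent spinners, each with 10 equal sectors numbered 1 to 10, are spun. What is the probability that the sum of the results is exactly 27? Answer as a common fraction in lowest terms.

6/125

There are 10^4 = 10000 equally likely outcomes.
The number of ordered 4-tuples from {1,…,10} summing to 27 is 480.
P(sum = 27) = 480/10000 = 6/125.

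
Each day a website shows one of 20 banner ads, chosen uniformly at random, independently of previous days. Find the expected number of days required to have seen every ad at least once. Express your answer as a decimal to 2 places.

After i distinct types are collected, each trial gives a new one with probability (20−i)/20, so the expected wait for the next new type is 20/(20−i).
E = 20/20 + 20/19 + 20/18 + 20/17 + 20/16 + 20/15 + 20/14 + 20/13 + 20/12 + 20/11 + 20/10 + 20/9 + 20/8 + 20/7 + 20/6 + 20/5 + 20/4 + 20/3 + 20/2 + 20/1 = 279175675/3879876 ≈ 71.95.

71.95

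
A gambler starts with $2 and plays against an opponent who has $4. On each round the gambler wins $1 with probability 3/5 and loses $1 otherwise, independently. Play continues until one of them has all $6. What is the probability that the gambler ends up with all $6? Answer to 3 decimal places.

Let r = q/p = (2/5)/(3/5) = 2/3. The recurrence P(i) = p·P(i+1) + q·P(i−1) with P(0)=0, P(6)=1 gives P(i) = (1 − r^i)/(1 − r^6).
P(2) = (1 − (2/3)^2) / (1 − (2/3)^6) = 81/133 ≈ 0.609.

0.609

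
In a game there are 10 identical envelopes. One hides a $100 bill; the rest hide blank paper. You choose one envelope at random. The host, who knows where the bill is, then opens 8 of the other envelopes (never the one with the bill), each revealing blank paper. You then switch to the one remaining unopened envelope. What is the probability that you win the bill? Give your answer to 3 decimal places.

0.900

Your original envelope holds the bill with probability 1/10, so the other 9 collectively hold it with probability 9/10.
The host can always find 8 empty envelopes to open, so the reveals don't change that 9/10; it is now spread over the 1 remaining unopened envelope.
P(win by switching) = (9/10) · (1/1) = 9/10 ≈ 0.900.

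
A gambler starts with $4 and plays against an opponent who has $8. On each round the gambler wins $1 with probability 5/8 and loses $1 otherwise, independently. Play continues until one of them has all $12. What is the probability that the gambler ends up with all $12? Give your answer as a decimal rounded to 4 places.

0.8723

Let r = q/p = (3/8)/(5/8) = 3/5. The recurrence P(i) = p·P(i+1) + q·P(i−1) with P(0)=0, P(12)=1 gives P(i) = (1 − r^i)/(1 − r^12).
P(4) = (1 − (3/5)^4) / (1 − (3/5)^12) = 390625/447811 ≈ 0.8723.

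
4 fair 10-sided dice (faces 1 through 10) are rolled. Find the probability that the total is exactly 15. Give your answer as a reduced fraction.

87/2500

There are 10^4 = 10000 equally likely outcomes.
The number of ordered 4-tuples from {1,…,10} summing to 15 is 348.
P(sum = 15) = 348/10000 = 87/2500.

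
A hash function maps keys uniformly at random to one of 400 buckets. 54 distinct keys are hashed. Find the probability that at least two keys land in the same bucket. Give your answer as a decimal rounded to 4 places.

It's easier to compute the probability that all 54 are distinct.
P(all distinct) = 400/400 · 399/400 · ··· · 347/400 ≈ 0.0236.
So the probability of at least one match is 1 − 0.0236 = 0.9764.

0.9764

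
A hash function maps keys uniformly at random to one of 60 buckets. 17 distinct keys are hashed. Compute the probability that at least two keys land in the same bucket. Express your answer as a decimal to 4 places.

0.9186

It's easier to compute the probability that all 17 are distinct.
P(all distinct) = 60/60 · 59/60 · ··· · 44/60 ≈ 0.0814.
So the probability of at least one match is 1 − 0.0814 = 0.9186.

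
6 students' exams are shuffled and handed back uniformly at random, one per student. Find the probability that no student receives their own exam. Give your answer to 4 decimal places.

0.3681

This is the derangement probability: permutations of 6 with no fixed point.
D(6) = 6! · (1 − 1/1! + 1/2! − ··· + (−1)^6/6!) = 265.
P = 265/720 = 53/144 ≈ 0.3681.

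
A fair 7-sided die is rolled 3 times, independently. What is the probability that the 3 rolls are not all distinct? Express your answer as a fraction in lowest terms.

19/49

P(all 3 different) = 7/7 · 6/7 · ··· · 5/7 = 30/49.
P(at least two equal) = 1 − 30/49 = 19/49.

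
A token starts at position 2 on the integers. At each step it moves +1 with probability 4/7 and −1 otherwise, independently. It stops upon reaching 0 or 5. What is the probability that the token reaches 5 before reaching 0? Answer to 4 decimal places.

0.5736

Let r = q/p = (3/7)/(4/7) = 3/4. The recurrence P(i) = p·P(i+1) + q·P(i−1) with P(0)=0, P(5)=1 gives P(i) = (1 − r^i)/(1 − r^5).
P(2) = (1 − (3/4)^2) / (1 − (3/4)^5) = 448/781 ≈ 0.5736.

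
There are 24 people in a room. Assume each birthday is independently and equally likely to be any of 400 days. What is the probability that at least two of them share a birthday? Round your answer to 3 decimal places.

It's easier to compute the probability that all 24 are distinct.
P(all distinct) = 400/400 · 399/400 · ··· · 377/400 ≈ 0.495.
So the probability of at least one match is 1 − 0.495 = 0.505.

0.505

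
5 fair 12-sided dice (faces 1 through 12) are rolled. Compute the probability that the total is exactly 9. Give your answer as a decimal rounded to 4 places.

0.0003

There are 12^5 = 248832 equally likely outcomes.
The number of ordered 5-tuples from {1,…,12} summing to 9 is 70.
P(sum = 9) = 70/248832 = 35/124416 ≈ 0.0003.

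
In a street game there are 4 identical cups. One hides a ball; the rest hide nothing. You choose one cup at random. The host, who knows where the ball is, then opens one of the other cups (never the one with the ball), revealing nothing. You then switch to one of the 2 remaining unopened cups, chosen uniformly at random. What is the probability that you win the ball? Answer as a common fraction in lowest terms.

Your original cup holds the ball with probability 1/4, so the other 3 collectively hold it with probability 3/4.
The host can always find an empty cup to open, so this doesn't change that 3/4; it is now spread over the 2 remaining unopened cups.
P(win by switching) = (3/4) · (1/2) = 3/8.

3/8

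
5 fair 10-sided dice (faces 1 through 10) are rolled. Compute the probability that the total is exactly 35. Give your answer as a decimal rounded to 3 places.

There are 10^5 = 100000 equally likely outcomes.
The number of ordered 5-tuples from {1,…,10} summing to 35 is 3246.
P(sum = 35) = 3246/100000 = 1623/50000 ≈ 0.032.

0.032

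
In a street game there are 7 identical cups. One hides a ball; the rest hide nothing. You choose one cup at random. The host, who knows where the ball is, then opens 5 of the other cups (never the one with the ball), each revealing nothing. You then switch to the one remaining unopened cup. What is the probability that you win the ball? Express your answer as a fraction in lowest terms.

Your original cup holds the ball with probability 1/7, so the other 6 collectively hold it with probability 6/7.
The host can always find 5 empty cups to open, so the reveals don't change that 6/7; it is now spread over the 1 remaining unopened cup.
P(win by switching) = (6/7) · (1/1) = 6/7.

6/7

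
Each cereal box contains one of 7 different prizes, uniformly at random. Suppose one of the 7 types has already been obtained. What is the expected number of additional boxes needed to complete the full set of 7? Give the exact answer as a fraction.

343/20

Starting from 1 distinct type, each trial gives a new one with probability (7−i)/7 when i types are held, so the wait for the next new type is 7/(7−i).
E = 7/6 + 7/5 + 7/4 + 7/3 + 7/2 + 7/1 = 343/20.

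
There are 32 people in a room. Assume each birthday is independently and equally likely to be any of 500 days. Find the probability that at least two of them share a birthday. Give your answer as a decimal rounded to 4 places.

It's easier to compute the probability that all 32 are distinct.
P(all distinct) = 500/500 · 499/500 · ··· · 469/500 ≈ 0.3629.
So the probability of at least one match is 1 − 0.3629 = 0.6371.

0.6371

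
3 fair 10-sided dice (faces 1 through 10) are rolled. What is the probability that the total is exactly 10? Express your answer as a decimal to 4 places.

There are 10^3 = 1000 equally likely outcomes.
The number of ordered 3-tuples from {1,…,10} summing to 10 is 36.
P(sum = 10) = 36/1000 = 9/250 ≈ 0.0360.

0.0360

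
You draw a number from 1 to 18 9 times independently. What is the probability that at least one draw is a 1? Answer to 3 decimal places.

0.402

P(no draw is a 1) = (17/18)^9 ≈ 0.598.
P(at least one) = 1 − 0.598 = 0.402.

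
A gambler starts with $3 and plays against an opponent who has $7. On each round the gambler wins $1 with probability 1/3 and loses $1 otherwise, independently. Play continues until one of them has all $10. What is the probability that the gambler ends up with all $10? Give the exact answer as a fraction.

Let r = q/p = (2/3)/(1/3) = 2. The recurrence P(i) = p·P(i+1) + q·P(i−1) with P(0)=0, P(10)=1 gives P(i) = (1 − r^i)/(1 − r^10).
P(3) = (1 − (2)^3) / (1 − (2)^10) = 7/1023.

7/1023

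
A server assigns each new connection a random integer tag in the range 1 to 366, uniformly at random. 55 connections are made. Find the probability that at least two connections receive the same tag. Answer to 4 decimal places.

It's easier to compute the probability that all 55 are distinct.
P(all distinct) = 366/366 · 365/366 · ··· · 312/366 ≈ 0.0139.
So the probability of at least one match is 1 − 0.0139 = 0.9861.

0.9861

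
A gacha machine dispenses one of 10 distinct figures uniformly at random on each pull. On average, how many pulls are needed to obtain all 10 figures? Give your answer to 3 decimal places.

29.290

After i distinct types are collected, each trial gives a new one with probability (10−i)/10, so the expected wait for the next new type is 10/(10−i).
E = 10/10 + 10/9 + 10/8 + 10/7 + 10/6 + 10/5 + 10/4 + 10/3 + 10/2 + 10/1 = 7381/252 ≈ 29.290.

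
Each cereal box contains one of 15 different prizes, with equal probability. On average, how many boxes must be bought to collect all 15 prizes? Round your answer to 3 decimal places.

49.773

After i distinct types are collected, each trial gives a new one with probability (15−i)/15, so the expected wait for the next new type is 15/(15−i).
E = 15/15 + 15/14 + 15/13 + 15/12 + 15/11 + 15/10 + 15/9 + 15/8 + 15/7 + 15/6 + 15/5 + 15/4 + 15/3 + 15/2 + 15/1 = 1195757/24024 ≈ 49.773.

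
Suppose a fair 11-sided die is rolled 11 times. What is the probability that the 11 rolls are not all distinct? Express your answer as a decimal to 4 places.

0.9999

P(all 11 different) = 11/11 · 10/11 · ··· · 1/11 ≈ 0.0001.
P(at least two equal) = 1 − 0.0001 = 0.9999.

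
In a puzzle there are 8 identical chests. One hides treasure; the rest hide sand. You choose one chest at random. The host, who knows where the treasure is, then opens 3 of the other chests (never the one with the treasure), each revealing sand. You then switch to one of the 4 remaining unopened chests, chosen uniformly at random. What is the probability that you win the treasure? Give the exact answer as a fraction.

Your original chest holds the treasure with probability 1/8, so the other 7 collectively hold it with probability 7/8.
The host can always find 3 empty chests to open, so the reveals don't change that 7/8; it is now spread over the 4 remaining unopened chests.
P(win by switching) = (7/8) · (1/4) = 7/32.

7/32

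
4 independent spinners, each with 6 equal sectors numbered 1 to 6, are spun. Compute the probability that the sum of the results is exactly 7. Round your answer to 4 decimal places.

There are 6^4 = 1296 equally likely outcomes.
The number of ordered 4-tuples from {1,…,6} summing to 7 is 20.
P(sum = 7) = 20/1296 = 5/324 ≈ 0.0154.

0.0154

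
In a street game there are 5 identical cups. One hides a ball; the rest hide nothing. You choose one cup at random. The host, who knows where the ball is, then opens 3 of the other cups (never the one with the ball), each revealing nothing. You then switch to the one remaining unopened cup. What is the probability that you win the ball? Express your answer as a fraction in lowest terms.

Your original cup holds the ball with probability 1/5, so the other 4 collectively hold it with probability 4/5.
The host can always find 3 empty cups to open, so the reveals don't change that 4/5; it is now spread over the 1 remaining unopened cup.
P(win by switching) = (4/5) · (1/1) = 4/5.

4/5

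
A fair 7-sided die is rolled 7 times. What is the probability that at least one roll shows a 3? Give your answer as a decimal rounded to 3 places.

P(no roll shows a 3) = (6/7)^7 ≈ 0.340.
P(at least one) = 1 − 0.340 = 0.660.

0.660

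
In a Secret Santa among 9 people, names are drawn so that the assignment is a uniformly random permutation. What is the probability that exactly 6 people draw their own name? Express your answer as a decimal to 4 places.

Choose which 6 of the 9 are fixed: C(9,6) = 84 ways.
The remaining 3 must have no fixed point: D(3) = 2.
P = 84·2/362880 = 1/2160 ≈ 0.0005.

0.0005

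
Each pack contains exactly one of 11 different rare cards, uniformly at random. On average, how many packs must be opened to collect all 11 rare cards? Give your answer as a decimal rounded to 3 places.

After i distinct types are collected, each trial gives a new one with probability (11−i)/11, so the expected wait for the next new type is 11/(11−i).
E = 11/11 + 11/10 + 11/9 + 11/8 + 11/7 + 11/6 + 11/5 + 11/4 + 11/3 + 11/2 + 11/1 = 83711/2520 ≈ 33.219.

33.219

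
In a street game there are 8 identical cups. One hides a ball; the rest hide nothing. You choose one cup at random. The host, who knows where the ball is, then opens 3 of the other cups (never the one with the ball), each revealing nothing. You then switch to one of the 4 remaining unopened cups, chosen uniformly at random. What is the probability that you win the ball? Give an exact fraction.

7/32

Your original cup holds the ball with probability 1/8, so the other 7 collectively hold it with probability 7/8.
The host can always find 3 empty cups to open, so the reveals don't change that 7/8; it is now spread over the 4 remaining unopened cups.
P(win by switching) = (7/8) · (1/4) = 7/32.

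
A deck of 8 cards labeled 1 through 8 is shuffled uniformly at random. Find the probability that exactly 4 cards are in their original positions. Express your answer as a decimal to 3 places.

0.016

Choose which 4 of the 8 are fixed: C(8,4) = 70 ways.
The remaining 4 must have no fixed point: D(4) = 9.
P = 70·9/40320 = 1/64 ≈ 0.016.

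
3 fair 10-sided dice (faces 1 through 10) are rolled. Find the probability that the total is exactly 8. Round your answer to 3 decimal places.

There are 10^3 = 1000 equally likely outcomes.
The number of ordered 3-tuples from {1,…,10} summing to 8 is 21.
P(sum = 8) = 21/1000 ≈ 0.021.

0.021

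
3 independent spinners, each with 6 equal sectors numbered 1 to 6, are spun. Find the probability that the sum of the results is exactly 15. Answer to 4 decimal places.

0.0463

There are 6^3 = 216 equally likely outcomes.
The number of ordered 3-tuples from {1,…,6} summing to 15 is 10.
P(sum = 15) = 10/216 = 5/108 ≈ 0.0463.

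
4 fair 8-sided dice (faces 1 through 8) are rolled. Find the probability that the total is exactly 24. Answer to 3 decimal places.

0.039

There are 8^4 = 4096 equally likely outcomes.
The number of ordered 4-tuples from {1,…,8} summing to 24 is 161.
P(sum = 24) = 161/4096 ≈ 0.039.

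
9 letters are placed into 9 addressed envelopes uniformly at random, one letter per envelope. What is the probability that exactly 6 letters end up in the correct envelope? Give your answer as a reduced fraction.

1/2160

Choose which 6 of the 9 are fixed: C(9,6) = 84 ways.
The remaining 3 must have no fixed point: D(3) = 2.
P = 84·2/362880 = 1/2160.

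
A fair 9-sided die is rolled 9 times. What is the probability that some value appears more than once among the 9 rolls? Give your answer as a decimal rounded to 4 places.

0.9991

P(all 9 different) = 9/9 · 8/9 · ··· · 1/9 ≈ 0.0009.
P(at least two equal) = 1 − 0.0009 = 0.9991.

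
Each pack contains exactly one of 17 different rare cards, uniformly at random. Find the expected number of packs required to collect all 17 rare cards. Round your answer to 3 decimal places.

After i distinct types are collected, each trial gives a new one with probability (17−i)/17, so the expected wait for the next new type is 17/(17−i).
E = 17/17 + 17/16 + 17/15 + 17/14 + 17/13 + 17/12 + 17/11 + 17/10 + 17/9 + 17/8 + 17/7 + 17/6 + 17/5 + 17/4 + 17/3 + 17/2 + 17/1 = 42142223/720720 ≈ 58.472.

58.472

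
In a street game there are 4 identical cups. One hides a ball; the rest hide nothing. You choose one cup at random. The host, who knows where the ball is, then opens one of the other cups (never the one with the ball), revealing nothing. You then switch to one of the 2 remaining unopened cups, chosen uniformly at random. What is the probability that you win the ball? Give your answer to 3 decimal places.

Your original cup holds the ball with probability 1/4, so the other 3 collectively hold it with probability 3/4.
The host can always find an empty cup to open, so this doesn't change that 3/4; it is now spread over the 2 remaining unopened cups.
P(win by switching) = (3/4) · (1/2) = 3/8 ≈ 0.375.

0.375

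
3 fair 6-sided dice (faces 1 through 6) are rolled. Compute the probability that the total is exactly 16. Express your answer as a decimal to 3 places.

There are 6^3 = 216 equally likely outcomes.
The number of ordered 3-tuples from {1,…,6} summing to 16 is 6.
P(sum = 16) = 6/216 = 1/36 ≈ 0.028.

0.028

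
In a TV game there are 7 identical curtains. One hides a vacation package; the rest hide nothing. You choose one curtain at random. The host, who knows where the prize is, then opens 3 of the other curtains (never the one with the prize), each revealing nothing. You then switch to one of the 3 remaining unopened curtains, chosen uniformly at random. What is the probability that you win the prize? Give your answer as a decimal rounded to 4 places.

Your original curtain holds the prize with probability 1/7, so the other 6 collectively hold it with probability 6/7.
The host can always find 3 empty curtains to open, so the reveals don't change that 6/7; it is now spread over the 3 remaining unopened curtains.
P(win by switching) = (6/7) · (1/3) = 2/7 ≈ 0.2857.

0.2857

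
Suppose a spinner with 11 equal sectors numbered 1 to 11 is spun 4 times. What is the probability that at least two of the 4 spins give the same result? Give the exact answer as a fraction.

P(all 4 different) = 11/11 · 10/11 · ··· · 8/11 = 720/1331.
P(at least two equal) = 1 − 720/1331 = 611/1331.

611/1331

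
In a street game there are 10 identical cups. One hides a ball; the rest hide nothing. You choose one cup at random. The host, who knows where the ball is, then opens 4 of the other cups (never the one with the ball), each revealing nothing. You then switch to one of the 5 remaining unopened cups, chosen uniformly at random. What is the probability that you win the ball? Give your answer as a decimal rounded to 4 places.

0.1800

Your original cup holds the ball with probability 1/10, so the other 9 collectively hold it with probability 9/10.
The host can always find 4 empty cups to open, so the reveals don't change that 9/10; it is now spread over the 5 remaining unopened cups.
P(win by switching) = (9/10) · (1/5) = 9/50 ≈ 0.1800.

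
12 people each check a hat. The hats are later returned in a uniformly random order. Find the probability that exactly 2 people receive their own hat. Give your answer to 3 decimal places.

0.184

Choose which 2 of the 12 are fixed: C(12,2) = 66 ways.
The remaining 10 must have no fixed point: D(10) = 1334961.
P = 66·1334961/479001600 = 16481/89600 ≈ 0.184.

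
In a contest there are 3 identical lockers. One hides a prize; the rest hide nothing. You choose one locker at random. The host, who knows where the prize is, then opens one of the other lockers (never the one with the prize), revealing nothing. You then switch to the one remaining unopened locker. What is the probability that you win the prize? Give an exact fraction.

Your original locker holds the prize with probability 1/3, so the other 2 collectively hold it with probability 2/3.
The host can always find an empty locker to open, so this doesn't change that 2/3; it is now spread over the 1 remaining unopened locker.
P(win by switching) = (2/3) · (1/1) = 2/3.

2/3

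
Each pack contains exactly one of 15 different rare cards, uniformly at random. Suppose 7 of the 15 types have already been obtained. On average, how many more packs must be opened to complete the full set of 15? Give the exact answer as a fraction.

2283/56

Starting from 7 distinct types, each trial gives a new one with probability (15−i)/15 when i types are held, so the wait for the next new type is 15/(15−i).
E = 15/8 + 15/7 + 15/6 + 15/5 + 15/4 + 15/3 + 15/2 + 15/1 = 2283/56.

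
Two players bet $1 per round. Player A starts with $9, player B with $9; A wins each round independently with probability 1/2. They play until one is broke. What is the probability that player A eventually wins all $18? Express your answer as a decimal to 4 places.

0.5000

With a fair step, P(i) = ½P(i−1) + ½P(i+1) with P(0)=0, P(18)=1 has the linear solution P(i) = i/18.
P(9) = 9/18 = 1/2 ≈ 0.5000.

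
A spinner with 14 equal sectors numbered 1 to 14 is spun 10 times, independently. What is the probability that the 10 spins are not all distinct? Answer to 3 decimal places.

P(all 10 different) = 14/14 · 13/14 · ··· · 5/14 ≈ 0.013.
P(at least two equal) = 1 − 0.013 = 0.987.

0.987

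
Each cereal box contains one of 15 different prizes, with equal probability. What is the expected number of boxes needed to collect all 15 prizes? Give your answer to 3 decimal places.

49.773

After i distinct types are collected, each trial gives a new one with probability (15−i)/15, so the expected wait for the next new type is 15/(15−i).
E = 15/15 + 15/14 + 15/13 + 15/12 + 15/11 + 15/10 + 15/9 + 15/8 + 15/7 + 15/6 + 15/5 + 15/4 + 15/3 + 15/2 + 15/1 = 1195757/24024 ≈ 49.773.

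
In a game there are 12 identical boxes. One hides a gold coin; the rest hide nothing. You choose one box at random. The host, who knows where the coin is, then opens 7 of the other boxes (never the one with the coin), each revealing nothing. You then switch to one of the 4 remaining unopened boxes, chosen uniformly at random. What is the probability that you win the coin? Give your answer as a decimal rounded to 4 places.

0.2292

Your original box holds the coin with probability 1/12, so the other 11 collectively hold it with probability 11/12.
The host can always find 7 empty boxes to open, so the reveals don't change that 11/12; it is now spread over the 4 remaining unopened boxes.
P(win by switching) = (11/12) · (1/4) = 11/48 ≈ 0.2292.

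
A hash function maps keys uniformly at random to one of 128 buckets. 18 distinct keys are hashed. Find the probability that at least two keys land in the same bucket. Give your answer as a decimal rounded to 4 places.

It's easier to compute the probability that all 18 are distinct.
P(all distinct) = 128/128 · 127/128 · ··· · 111/128 ≈ 0.2854.
So the probability of at least one match is 1 − 0.2854 = 0.7146.

0.7146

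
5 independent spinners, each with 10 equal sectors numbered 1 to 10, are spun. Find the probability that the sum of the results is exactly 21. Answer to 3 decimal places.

0.038

There are 10^5 = 100000 equally likely outcomes.
The number of ordered 5-tuples from {1,…,10} summing to 21 is 3795.
P(sum = 21) = 3795/100000 = 759/20000 ≈ 0.038.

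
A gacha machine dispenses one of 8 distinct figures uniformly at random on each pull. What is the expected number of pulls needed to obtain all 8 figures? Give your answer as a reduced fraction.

761/35

After i distinct types are collected, each trial gives a new one with probability (8−i)/8, so the expected wait for the next new type is 8/(8−i).
E = 8/8 + 8/7 + 8/6 + 8/5 + 8/4 + 8/3 + 8/2 + 8/1 = 761/35.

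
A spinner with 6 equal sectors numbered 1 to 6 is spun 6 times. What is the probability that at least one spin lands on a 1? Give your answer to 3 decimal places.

P(no spin lands on a 1) = (5/6)^6 ≈ 0.335.
P(at least one) = 1 − 0.335 = 0.665.

0.665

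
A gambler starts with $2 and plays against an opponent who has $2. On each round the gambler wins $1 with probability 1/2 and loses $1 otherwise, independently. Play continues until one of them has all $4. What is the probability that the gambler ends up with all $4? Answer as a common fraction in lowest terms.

1/2

With a fair step, P(i) = ½P(i−1) + ½P(i+1) with P(0)=0, P(4)=1 has the linear solution P(i) = i/4.
P(2) = 2/4 = 1/2.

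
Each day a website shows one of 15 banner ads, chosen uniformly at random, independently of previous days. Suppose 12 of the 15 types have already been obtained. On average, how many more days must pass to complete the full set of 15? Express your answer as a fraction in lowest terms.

55/2

Starting from 12 distinct types, each trial gives a new one with probability (15−i)/15 when i types are held, so the wait for the next new type is 15/(15−i).
E = 15/3 + 15/2 + 15/1 = 55/2.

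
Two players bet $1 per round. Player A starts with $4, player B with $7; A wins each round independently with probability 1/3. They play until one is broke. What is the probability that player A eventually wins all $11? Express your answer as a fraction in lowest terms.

15/2047

Let r = q/p = (2/3)/(1/3) = 2. The recurrence P(i) = p·P(i+1) + q·P(i−1) with P(0)=0, P(11)=1 gives P(i) = (1 − r^i)/(1 − r^11).
P(4) = (1 − (2)^4) / (1 − (2)^11) = 15/2047.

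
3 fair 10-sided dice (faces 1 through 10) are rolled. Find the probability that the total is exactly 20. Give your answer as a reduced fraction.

63/1000

There are 10^3 = 1000 equally likely outcomes.
The number of ordered 3-tuples from {1,…,10} summing to 20 is 63.
P(sum = 20) = 63/1000.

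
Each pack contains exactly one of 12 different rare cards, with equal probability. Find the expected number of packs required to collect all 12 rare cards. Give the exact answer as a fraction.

86021/2310

After i distinct types are collected, each trial gives a new one with probability (12−i)/12, so the expected wait for the next new type is 12/(12−i).
E = 12/12 + 12/11 + 12/10 + 12/9 + 12/8 + 12/7 + 12/6 + 12/5 + 12/4 + 12/3 + 12/2 + 12/1 = 86021/2310.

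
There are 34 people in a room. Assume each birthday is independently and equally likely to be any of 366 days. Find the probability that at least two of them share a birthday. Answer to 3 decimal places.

It's easier to compute the probability that all 34 are distinct.
P(all distinct) = 366/366 · 365/366 · ··· · 333/366 ≈ 0.206.
So the probability of at least one match is 1 − 0.206 = 0.794.

0.794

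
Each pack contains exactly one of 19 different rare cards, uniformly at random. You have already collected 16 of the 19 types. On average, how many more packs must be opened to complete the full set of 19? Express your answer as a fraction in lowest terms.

209/6

Starting from 16 distinct types, each trial gives a new one with probability (19−i)/19 when i types are held, so the wait for the next new type is 19/(19−i).
E = 19/3 + 19/2 + 19/1 = 209/6.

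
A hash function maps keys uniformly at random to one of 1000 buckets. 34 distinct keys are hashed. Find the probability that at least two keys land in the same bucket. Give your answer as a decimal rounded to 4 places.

It's easier to compute the probability that all 34 are distinct.
P(all distinct) = 1000/1000 · 999/1000 · ··· · 967/1000 ≈ 0.5670.
So the probability of at least one match is 1 − 0.5670 = 0.4330.

0.4330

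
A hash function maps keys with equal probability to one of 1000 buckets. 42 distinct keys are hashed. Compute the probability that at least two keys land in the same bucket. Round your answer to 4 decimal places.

It's easier to compute the probability that all 42 are distinct.
P(all distinct) = 1000/1000 · 999/1000 · ··· · 959/1000 ≈ 0.4176.
So the probability of at least one match is 1 − 0.4176 = 0.5824.

0.5824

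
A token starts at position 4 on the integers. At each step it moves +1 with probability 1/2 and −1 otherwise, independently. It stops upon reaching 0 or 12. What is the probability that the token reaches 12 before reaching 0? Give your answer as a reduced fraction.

1/3

With a fair step, P(i) = ½P(i−1) + ½P(i+1) with P(0)=0, P(12)=1 has the linear solution P(i) = i/12.
P(4) = 4/12 = 1/3.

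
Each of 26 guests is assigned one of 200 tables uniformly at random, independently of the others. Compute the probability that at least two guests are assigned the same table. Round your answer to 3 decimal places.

It's easier to compute the probability that all 26 are distinct.
P(all distinct) = 200/200 · 199/200 · ··· · 175/200 ≈ 0.183.
So the probability of at least one match is 1 − 0.183 = 0.817.

0.817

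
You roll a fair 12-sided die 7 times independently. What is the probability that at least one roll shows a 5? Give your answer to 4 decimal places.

P(no roll shows a 5) = (11/12)^7 ≈ 0.5439.
P(at least one) = 1 − 0.5439 = 0.4561.

0.4561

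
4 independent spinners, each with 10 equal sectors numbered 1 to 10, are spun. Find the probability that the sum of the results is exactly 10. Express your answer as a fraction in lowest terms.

21/2500

There are 10^4 = 10000 equally likely outcomes.
The number of ordered 4-tuples from {1,…,10} summing to 10 is 84.
P(sum = 10) = 84/10000 = 21/2500.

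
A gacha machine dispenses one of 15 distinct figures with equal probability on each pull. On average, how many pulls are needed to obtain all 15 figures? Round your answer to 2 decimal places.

49.77

After i distinct types are collected, each trial gives a new one with probability (15−i)/15, so the expected wait for the next new type is 15/(15−i).
E = 15/15 + 15/14 + 15/13 + 15/12 + 15/11 + 15/10 + 15/9 + 15/8 + 15/7 + 15/6 + 15/5 + 15/4 + 15/3 + 15/2 + 15/1 = 1195757/24024 ≈ 49.77.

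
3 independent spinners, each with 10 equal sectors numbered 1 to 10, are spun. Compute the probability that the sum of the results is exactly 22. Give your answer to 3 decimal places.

0.045

There are 10^3 = 1000 equally likely outcomes.
The number of ordered 3-tuples from {1,…,10} summing to 22 is 45.
P(sum = 22) = 45/1000 = 9/200 ≈ 0.045.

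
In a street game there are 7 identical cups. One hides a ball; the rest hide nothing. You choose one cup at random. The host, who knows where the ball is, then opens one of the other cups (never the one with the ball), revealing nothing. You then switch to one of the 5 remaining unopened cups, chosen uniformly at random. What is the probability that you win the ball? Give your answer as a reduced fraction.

Your original cup holds the ball with probability 1/7, so the other 6 collectively hold it with probability 6/7.
The host can always find an empty cup to open, so this doesn't change that 6/7; it is now spread over the 5 remaining unopened cups.
P(win by switching) = (6/7) · (1/5) = 6/35.

6/35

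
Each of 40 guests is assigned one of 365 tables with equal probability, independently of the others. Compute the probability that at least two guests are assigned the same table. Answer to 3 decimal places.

0.891

It's easier to compute the probability that all 40 are distinct.
P(all distinct) = 365/365 · 364/365 · ··· · 326/365 ≈ 0.109.
So the probability of at least one match is 1 − 0.109 = 0.891.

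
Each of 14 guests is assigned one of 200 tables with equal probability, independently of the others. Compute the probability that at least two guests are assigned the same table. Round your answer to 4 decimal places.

0.3722

It's easier to compute the probability that all 14 are distinct.
P(all distinct) = 200/200 · 199/200 · ··· · 187/200 ≈ 0.6278.
So the probability of at least one match is 1 − 0.6278 = 0.3722.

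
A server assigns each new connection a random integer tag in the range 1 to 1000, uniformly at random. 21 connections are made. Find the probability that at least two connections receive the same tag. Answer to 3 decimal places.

It's easier to compute the probability that all 21 are distinct.
P(all distinct) = 1000/1000 · 999/1000 · ··· · 980/1000 ≈ 0.809.
So the probability of at least one match is 1 − 0.809 = 0.191.

0.191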